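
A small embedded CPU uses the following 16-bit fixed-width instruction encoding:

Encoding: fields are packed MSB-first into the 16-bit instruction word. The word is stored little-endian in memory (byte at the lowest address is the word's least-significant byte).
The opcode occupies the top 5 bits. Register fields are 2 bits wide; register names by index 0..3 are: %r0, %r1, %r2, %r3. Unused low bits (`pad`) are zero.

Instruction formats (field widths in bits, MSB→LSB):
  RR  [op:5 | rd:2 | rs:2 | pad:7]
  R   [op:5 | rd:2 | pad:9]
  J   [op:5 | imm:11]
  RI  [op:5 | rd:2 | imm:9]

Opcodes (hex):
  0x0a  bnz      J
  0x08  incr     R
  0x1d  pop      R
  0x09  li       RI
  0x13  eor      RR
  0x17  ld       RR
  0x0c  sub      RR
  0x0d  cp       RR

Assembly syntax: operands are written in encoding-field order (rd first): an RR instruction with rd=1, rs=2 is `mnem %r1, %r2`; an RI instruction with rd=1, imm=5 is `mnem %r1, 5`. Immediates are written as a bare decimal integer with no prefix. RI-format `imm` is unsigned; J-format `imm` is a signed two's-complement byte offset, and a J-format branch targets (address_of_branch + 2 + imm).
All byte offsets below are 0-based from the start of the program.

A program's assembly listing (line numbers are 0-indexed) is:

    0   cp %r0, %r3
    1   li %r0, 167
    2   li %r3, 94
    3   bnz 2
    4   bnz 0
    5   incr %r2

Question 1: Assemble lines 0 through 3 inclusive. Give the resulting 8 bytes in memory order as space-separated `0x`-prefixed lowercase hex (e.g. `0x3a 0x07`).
L0: cp op=0xd:5|rd=0:2|rs=3:2|pad=0:7 ⇒ 0x6980 ⇒ little 80 69
L1: li op=0x9:5|rd=0:2|imm=167:9 ⇒ 0x48a7 ⇒ little a7 48
L2: li op=0x9:5|rd=3:2|imm=94:9 ⇒ 0x4e5e ⇒ little 5e 4e
L3: bnz op=0xa:5|imm=2:11 ⇒ 0x5002 ⇒ little 02 50

0x80 0x69 0xa7 0x48 0x5e 0x4e 0x02 0x50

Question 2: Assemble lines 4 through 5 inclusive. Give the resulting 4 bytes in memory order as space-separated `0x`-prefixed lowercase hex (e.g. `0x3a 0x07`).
0x00 0x50 0x00 0x44

line 4 (bnz): pack op=0xa:5|imm=0:11 = 0x5000; little→ 00 50
line 5 (incr): pack op=0x8:5|rd=2:2|pad=0:9 = 0x4400; little→ 00 44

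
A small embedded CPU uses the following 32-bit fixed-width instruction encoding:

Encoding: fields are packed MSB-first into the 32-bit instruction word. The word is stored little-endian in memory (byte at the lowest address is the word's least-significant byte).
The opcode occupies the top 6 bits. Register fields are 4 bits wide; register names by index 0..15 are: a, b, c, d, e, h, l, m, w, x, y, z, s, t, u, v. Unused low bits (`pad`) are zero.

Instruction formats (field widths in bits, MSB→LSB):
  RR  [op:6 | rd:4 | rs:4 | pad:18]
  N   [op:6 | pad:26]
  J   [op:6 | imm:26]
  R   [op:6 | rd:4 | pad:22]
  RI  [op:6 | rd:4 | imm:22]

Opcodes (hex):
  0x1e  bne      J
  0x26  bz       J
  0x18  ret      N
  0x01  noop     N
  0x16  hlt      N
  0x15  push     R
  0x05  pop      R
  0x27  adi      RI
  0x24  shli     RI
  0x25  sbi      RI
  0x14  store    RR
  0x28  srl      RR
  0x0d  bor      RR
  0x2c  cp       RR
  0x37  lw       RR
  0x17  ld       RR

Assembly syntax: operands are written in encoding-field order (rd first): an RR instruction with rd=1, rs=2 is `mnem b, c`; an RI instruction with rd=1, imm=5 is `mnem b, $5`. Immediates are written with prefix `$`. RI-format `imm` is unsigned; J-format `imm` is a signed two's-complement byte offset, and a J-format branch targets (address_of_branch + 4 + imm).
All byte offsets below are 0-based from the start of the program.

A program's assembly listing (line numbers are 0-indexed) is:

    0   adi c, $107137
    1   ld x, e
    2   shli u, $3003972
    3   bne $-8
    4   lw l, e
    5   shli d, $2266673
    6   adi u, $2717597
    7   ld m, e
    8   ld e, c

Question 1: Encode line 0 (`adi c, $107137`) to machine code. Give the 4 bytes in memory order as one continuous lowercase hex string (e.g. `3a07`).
L0: adi op=0x27:6|rd=2:4|imm=107137:22 ⇒ 0x9c81a281 ⇒ little 81 a2 81 9c

81a2819c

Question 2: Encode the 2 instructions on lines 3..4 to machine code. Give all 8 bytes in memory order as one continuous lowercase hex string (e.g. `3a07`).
line 3 (bne): pack op=0x1e:6|imm=-8:26 = 0x7bfffff8; little→ f8 ff ff 7b
line 4 (lw): pack op=0x37:6|rd=6:4|rs=4:4|pad=0:18 = 0xdd900000; little→ 00 00 90 dd

f8ffff7b000090dd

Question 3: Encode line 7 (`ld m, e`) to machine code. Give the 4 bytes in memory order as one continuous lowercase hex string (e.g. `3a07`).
line 7 (ld): pack op=0x17:6|rd=7:4|rs=4:4|pad=0:18 = 0x5dd00000; little→ 00 00 d0 5d

0000d05d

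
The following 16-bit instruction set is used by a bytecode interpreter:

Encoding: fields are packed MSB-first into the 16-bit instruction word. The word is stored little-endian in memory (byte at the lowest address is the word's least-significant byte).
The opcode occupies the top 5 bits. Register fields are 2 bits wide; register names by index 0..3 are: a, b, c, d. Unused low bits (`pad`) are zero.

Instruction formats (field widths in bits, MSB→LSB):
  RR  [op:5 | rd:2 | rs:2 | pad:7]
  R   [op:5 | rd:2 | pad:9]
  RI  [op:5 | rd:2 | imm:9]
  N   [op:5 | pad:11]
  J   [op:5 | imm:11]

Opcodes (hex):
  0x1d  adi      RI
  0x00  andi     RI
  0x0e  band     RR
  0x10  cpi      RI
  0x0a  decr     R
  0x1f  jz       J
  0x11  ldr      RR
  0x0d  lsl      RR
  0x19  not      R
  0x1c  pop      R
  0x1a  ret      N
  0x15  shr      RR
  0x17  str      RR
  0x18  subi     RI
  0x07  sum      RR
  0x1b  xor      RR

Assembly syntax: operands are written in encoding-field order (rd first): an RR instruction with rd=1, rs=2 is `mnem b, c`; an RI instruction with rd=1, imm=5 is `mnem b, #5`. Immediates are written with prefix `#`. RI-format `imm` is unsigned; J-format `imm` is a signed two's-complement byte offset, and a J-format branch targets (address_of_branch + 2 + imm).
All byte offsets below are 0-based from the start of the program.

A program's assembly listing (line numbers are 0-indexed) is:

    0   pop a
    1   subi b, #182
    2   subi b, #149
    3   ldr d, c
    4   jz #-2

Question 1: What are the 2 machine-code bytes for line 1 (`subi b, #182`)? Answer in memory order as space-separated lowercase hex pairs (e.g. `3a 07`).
b6 c2

L1: subi op=0x18:5|rd=1:2|imm=182:9 ⇒ 0xc2b6 ⇒ little b6 c2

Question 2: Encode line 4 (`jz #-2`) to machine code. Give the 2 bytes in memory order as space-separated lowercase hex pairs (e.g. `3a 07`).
fe ff

line 4 (jz): pack op=0x1f:5|imm=-2:11 = 0xfffe; little→ fe ff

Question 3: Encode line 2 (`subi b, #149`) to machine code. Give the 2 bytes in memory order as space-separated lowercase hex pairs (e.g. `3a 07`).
L2: subi op=0x18:5|rd=1:2|imm=149:9 ⇒ 0xc295 ⇒ little 95 c2

95 c2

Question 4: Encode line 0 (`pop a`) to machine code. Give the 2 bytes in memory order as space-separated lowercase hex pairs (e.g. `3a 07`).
00 e0

line 0 (pop): pack op=0x1c:5|rd=0:2|pad=0:9 = 0xe000; little→ 00 e0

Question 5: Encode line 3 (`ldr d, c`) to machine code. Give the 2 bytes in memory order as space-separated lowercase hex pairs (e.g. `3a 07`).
00 8f

3. ldr fields op=0x11:5|rd=3:2|rs=2:2|pad=0:7 → word 8f00h → 00 8f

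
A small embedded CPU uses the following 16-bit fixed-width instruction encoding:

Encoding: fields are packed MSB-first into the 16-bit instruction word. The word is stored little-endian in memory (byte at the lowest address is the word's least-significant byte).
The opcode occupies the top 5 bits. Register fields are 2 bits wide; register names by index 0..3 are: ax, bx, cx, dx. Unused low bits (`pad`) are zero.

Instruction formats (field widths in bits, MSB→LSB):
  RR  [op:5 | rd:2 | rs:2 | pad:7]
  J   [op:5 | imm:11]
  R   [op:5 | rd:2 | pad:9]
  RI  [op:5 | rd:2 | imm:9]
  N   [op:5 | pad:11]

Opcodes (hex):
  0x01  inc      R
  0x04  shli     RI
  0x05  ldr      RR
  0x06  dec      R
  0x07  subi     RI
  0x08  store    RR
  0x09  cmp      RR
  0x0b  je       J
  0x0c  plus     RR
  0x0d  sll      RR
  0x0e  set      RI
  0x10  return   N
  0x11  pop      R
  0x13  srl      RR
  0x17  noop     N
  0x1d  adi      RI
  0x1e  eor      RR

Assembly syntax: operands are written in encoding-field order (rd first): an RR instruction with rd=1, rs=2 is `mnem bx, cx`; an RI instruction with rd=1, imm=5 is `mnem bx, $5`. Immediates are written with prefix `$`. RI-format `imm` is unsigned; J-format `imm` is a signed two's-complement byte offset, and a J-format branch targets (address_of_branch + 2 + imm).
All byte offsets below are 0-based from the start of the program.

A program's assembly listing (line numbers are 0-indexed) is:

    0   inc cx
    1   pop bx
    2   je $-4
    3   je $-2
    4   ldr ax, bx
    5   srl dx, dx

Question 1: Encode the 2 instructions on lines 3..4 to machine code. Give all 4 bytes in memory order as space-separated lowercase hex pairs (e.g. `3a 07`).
fe 5f 80 28

3. je fields op=0xb:5|imm=-2:11 → word 5ffeh → fe 5f
4. ldr fields op=0x5:5|rd=0:2|rs=1:2|pad=0:7 → word 2880h → 80 28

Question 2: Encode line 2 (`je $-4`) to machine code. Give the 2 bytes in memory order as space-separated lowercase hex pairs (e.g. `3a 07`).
L2: je op=0xb:5|imm=-4:11 ⇒ 0x5ffc ⇒ little fc 5f

fc 5f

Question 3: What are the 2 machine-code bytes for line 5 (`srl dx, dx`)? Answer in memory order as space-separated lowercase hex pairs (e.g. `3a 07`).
line 5 (srl): pack op=0x13:5|rd=3:2|rs=3:2|pad=0:7 = 0x9f80; little→ 80 9f

80 9f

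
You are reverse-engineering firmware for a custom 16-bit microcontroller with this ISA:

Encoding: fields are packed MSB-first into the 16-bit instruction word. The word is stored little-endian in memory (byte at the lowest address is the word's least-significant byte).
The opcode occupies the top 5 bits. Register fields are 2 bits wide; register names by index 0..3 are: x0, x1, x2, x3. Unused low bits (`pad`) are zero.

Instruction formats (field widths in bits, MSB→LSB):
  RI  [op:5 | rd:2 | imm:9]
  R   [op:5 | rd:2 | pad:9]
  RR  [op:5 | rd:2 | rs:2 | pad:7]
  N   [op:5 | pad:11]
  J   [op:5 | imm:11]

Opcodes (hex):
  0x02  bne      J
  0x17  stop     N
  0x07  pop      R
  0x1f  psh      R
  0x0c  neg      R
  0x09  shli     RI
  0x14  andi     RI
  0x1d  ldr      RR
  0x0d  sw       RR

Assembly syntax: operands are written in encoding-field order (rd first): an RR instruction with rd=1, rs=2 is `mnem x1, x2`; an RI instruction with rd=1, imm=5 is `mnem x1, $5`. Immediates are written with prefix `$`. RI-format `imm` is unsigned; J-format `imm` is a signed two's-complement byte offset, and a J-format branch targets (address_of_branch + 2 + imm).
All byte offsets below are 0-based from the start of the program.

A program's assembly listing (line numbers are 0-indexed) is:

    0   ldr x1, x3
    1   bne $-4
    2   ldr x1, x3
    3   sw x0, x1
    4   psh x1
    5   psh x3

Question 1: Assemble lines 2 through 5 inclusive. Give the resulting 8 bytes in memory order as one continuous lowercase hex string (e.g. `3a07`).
80eb806800fa00fe

2. ldr fields op=0x1d:5|rd=1:2|rs=3:2|pad=0:7 → word eb80h → 80 eb
3. sw fields op=0xd:5|rd=0:2|rs=1:2|pad=0:7 → word 6880h → 80 68
4. psh fields op=0x1f:5|rd=1:2|pad=0:9 → word fa00h → 00 fa
5. psh fields op=0x1f:5|rd=3:2|pad=0:9 → word fe00h → 00 fe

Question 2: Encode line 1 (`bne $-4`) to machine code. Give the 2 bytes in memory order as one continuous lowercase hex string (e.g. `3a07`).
fc17

1. bne fields op=0x2:5|imm=-4:11 → word 17fch → fc 17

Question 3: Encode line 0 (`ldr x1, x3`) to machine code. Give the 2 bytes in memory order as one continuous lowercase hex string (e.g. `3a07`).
line 0 (ldr): pack op=0x1d:5|rd=1:2|rs=3:2|pad=0:7 = 0xeb80; little→ 80 eb

80eb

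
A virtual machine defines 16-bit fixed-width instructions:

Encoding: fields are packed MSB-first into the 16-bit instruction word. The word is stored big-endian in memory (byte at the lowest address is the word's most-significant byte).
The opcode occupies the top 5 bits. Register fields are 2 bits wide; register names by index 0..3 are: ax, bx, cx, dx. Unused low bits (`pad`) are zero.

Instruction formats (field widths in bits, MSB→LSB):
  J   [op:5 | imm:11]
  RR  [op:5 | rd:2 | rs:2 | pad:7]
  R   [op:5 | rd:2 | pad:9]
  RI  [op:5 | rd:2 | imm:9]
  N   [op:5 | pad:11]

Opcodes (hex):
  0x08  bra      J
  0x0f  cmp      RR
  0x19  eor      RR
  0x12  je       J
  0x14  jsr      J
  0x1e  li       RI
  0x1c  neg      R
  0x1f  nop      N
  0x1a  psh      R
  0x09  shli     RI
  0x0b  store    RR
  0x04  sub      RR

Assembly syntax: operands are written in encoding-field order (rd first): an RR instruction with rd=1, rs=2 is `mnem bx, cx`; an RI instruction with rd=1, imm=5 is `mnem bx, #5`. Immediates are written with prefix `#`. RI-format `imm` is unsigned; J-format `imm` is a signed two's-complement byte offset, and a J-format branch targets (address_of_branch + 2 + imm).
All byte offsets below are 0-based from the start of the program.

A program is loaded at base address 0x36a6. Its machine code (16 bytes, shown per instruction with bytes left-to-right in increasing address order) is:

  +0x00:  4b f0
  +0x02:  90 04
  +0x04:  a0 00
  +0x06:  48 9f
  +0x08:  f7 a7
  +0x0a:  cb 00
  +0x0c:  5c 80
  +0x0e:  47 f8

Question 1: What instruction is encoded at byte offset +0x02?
@+02  big-endian(90 04) = 0x9004
  opcode bits[15:11]=0x12: je/J
  imm@[10:0]=0x4 ⇒ #4

je #4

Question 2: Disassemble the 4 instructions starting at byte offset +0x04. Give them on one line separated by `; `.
jsr #0; shli ax, #159; li dx, #423; eor bx, cx

[04] a0 00 → 0xa000
  opcode bits[15:11]=0x14: jsr/J
  [10:0] imm=0 = #0
[06] 48 9f → 0x489f
  opcode bits[15:11]=0x9: shli/RI
  [10:9] rd=0 = ax
  [8:0] imm=159 = #159
[08] f7 a7 → 0xf7a7
  opcode bits[15:11]=0x1e: li/RI
  [10:9] rd=3 = dx
  [8:0] imm=423 = #423
[0a] cb 00 → 0xcb00
  opcode bits[15:11]=0x19: eor/RR
  [10:9] rd=1 = bx
  [8:7] rs=2 = cx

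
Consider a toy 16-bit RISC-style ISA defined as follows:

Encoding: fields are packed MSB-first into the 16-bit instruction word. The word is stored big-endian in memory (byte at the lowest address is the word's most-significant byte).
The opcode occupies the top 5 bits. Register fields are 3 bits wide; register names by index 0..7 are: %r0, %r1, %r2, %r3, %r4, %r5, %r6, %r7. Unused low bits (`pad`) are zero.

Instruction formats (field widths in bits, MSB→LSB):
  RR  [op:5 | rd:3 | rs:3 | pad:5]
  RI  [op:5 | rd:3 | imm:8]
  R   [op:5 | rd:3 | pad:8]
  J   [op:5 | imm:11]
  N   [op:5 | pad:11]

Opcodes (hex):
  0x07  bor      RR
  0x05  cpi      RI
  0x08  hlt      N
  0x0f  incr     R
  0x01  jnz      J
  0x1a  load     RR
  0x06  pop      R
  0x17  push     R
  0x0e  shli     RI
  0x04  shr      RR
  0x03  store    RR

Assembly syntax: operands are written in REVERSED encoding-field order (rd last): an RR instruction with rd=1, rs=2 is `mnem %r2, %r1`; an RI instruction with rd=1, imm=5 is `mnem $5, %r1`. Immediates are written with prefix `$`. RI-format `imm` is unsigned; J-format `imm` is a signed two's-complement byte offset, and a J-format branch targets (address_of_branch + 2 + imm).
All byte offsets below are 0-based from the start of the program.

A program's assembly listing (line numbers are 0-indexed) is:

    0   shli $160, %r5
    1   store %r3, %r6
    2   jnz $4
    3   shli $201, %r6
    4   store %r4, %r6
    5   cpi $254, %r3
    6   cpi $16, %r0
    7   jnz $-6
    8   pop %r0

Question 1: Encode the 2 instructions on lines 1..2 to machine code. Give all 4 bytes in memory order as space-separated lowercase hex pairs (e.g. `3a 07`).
L1: store op=0x3:5|rd=6:3|rs=3:3|pad=0:5 ⇒ 0x1e60 ⇒ big 1e 60
L2: jnz op=0x1:5|imm=4:11 ⇒ 0x0804 ⇒ big 08 04

1e 60 08 04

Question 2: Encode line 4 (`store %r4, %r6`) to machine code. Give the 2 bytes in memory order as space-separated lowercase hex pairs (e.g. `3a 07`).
line 4 (store): pack op=0x3:5|rd=6:3|rs=4:3|pad=0:5 = 0x1e80; big→ 1e 80

1e 80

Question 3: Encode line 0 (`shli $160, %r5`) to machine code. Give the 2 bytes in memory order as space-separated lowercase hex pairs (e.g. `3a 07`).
75 a0

line 0 (shli): pack op=0xe:5|rd=5:3|imm=160:8 = 0x75a0; big→ 75 a0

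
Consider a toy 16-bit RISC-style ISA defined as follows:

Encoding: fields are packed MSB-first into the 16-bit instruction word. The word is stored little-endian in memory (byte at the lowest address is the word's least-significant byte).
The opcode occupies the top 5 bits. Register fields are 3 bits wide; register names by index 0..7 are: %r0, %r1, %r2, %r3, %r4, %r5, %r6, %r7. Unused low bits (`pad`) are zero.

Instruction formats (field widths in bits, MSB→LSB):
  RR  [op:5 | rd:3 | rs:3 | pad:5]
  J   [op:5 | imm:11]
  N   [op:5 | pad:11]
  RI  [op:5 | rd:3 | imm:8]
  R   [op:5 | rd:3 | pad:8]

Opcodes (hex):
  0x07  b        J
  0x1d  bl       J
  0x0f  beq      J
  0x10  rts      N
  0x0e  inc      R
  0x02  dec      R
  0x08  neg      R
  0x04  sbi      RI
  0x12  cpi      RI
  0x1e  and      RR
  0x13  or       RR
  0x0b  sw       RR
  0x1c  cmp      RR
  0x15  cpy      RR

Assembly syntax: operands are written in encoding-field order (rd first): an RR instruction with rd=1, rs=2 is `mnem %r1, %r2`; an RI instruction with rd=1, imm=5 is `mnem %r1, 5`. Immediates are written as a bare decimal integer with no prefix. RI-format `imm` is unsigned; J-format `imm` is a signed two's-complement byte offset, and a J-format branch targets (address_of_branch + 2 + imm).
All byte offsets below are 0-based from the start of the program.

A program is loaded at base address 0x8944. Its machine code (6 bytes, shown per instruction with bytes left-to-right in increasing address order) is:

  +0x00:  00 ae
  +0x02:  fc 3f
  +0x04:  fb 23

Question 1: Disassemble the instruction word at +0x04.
sbi %r3, 251

[04] fb 23 → 0x23fb
  op=0x23fb>>11=0x4 ⇒ sbi (RI)
  [10:8] rd=3 = %r3
  [7:0] imm=251 = 251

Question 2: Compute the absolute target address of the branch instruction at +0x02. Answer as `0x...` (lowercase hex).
+0x02: fc 3f ⇒ word 0x3ffc (little)
  top 5b → 0x7 → b [J]
  imm: (w>>0)&0x7ff=0x7fc (s11→-4) → -4
  target = base 0x8944 + off 0x02 + 2 + imm -4 = 0x8944

0x8944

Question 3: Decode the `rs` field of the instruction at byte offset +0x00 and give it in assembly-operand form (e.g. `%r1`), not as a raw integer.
[00] 00 ae → 0xae00
  op=0xae00>>11=0x15 ⇒ cpy (RR)
  rd: (w>>8)&0x7=0x6 → %r6
  rs: (w>>5)&0x7=0x0 → %r0

%r0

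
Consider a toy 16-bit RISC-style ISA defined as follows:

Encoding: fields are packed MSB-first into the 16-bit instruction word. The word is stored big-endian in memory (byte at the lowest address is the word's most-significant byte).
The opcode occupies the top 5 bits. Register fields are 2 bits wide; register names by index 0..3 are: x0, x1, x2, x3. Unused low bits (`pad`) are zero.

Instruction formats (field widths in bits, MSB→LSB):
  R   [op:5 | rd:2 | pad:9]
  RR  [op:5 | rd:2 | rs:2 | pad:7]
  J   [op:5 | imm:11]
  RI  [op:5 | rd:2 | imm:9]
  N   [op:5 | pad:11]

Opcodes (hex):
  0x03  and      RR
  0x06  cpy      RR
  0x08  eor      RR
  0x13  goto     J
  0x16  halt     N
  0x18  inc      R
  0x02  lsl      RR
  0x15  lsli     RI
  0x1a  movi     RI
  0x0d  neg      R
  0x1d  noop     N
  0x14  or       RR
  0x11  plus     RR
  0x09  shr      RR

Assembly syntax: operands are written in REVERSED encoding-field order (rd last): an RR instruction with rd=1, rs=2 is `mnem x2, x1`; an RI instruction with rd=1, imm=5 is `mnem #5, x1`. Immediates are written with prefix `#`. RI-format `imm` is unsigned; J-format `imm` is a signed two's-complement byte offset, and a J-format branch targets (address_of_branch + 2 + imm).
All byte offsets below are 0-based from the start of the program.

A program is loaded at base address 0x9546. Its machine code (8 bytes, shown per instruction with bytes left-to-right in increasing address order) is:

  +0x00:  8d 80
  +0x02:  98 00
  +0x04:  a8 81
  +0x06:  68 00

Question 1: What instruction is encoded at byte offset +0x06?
@+06  big-endian(68 00) = 0x6800
  opcode bits[15:11]=0xd: neg/R
  [10:9] rd=0 = x0

neg x0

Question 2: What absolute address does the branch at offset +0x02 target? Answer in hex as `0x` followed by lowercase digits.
[02] 98 00 → 0x9800
  top 5b → 0x13 → goto [J]
  imm@[10:0]=0x0 ⇒ #0
  target = base 0x9546 + off 0x02 + 2 + imm 0 = 0x954a

0x954a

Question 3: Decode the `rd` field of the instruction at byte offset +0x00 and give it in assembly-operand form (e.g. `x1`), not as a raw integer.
off 0x00: read 8d 80 as big → 0x8d80
  op=0x8d80>>11=0x11 ⇒ plus (RR)
  rd@[10:9]=0x2 ⇒ x2
  rs@[8:7]=0x3 ⇒ x3

x2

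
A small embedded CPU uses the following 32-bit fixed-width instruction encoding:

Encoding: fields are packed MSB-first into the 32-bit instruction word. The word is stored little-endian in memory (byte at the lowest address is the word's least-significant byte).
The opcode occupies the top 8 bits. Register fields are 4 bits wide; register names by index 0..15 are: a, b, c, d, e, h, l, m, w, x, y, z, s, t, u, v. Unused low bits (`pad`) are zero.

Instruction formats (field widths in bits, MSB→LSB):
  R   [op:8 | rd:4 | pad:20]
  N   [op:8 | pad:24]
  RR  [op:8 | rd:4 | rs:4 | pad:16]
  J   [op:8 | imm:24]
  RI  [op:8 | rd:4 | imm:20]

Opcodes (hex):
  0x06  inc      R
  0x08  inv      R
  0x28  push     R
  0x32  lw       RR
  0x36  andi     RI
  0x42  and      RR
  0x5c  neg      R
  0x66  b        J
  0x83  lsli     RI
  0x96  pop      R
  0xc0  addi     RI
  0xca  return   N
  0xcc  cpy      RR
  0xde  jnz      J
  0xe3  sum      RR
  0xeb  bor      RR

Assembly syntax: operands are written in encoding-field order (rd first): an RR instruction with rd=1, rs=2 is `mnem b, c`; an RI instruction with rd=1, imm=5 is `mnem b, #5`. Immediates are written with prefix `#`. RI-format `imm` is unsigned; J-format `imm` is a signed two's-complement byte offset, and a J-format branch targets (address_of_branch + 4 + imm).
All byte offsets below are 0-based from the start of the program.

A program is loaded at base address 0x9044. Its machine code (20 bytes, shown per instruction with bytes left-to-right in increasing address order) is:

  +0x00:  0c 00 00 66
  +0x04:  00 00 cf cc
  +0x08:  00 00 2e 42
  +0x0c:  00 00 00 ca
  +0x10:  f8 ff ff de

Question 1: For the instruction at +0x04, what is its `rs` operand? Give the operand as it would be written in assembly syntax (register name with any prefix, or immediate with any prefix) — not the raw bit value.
v

off 0x04: read 00 00 cf cc as little → 0xcccf0000
  op=0xcccf0000>>24=0xcc ⇒ cpy (RR)
  rd@[23:20]=0xc ⇒ s
  rs@[19:16]=0xf ⇒ v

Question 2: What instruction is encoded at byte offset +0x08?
[08] 00 00 2e 42 → 0x422e0000
  top 8b → 0x42 → and [RR]
  [23:20] rd=2 = c
  [19:16] rs=14 = u

and c, u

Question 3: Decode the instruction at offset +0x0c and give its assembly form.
[0c] 00 00 00 ca → 0xca000000
  opcode bits[31:24]=0xca: return/N

return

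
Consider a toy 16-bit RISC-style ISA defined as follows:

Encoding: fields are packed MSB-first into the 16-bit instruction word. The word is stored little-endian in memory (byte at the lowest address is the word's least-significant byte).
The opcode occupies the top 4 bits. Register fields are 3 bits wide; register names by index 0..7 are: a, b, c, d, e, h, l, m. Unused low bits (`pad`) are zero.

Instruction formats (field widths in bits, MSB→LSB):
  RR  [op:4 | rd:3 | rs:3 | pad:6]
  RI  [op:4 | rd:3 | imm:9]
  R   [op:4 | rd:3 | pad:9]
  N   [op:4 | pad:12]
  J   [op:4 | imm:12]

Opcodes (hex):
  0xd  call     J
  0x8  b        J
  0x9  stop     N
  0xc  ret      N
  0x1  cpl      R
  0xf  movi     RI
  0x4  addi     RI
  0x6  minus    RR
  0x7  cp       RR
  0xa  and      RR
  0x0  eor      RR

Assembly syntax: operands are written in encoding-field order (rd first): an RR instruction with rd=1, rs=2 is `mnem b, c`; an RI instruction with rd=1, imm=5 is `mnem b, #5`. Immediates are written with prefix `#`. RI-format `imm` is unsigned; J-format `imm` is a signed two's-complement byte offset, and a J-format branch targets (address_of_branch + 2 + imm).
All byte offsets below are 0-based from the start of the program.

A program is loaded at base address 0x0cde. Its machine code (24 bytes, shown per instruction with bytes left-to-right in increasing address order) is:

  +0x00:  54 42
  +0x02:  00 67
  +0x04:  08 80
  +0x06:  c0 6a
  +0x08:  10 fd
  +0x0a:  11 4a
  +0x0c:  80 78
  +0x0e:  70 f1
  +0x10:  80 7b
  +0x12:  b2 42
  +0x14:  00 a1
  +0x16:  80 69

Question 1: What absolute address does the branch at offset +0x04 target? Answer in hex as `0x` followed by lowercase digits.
0x0cec

[04] 08 80 → 0x8008
  top 4b → 0x8 → b [J]
  imm@[11:0]=0x8 ⇒ #8
  target = base 0x0cde + off 0x04 + 2 + imm 8 = 0x0cec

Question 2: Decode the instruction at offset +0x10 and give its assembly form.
cp h, l

@+10  little-endian(80 7b) = 0x7b80
  op=0x7b80>>12=0x7 ⇒ cp (RR)
  [11:9] rd=5 = h
  [8:6] rs=6 = l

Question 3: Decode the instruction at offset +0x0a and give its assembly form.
addi h, #17

off 0x0a: read 11 4a as little → 0x4a11
  op=0x4a11>>12=0x4 ⇒ addi (RI)
  rd@[11:9]=0x5 ⇒ h
  imm@[8:0]=0x11 ⇒ #17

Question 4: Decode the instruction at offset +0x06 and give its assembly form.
@+06  little-endian(c0 6a) = 0x6ac0
  opcode bits[15:12]=0x6: minus/RR
  rd@[11:9]=0x5 ⇒ h
  rs@[8:6]=0x3 ⇒ d

minus h, d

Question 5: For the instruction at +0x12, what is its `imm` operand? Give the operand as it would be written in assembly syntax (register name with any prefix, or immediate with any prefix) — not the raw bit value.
#178

off 0x12: read b2 42 as little → 0x42b2
  opcode bits[15:12]=0x4: addi/RI
  rd: (w>>9)&0x7=0x1 → b
  imm: (w>>0)&0x1ff=0xb2 → #178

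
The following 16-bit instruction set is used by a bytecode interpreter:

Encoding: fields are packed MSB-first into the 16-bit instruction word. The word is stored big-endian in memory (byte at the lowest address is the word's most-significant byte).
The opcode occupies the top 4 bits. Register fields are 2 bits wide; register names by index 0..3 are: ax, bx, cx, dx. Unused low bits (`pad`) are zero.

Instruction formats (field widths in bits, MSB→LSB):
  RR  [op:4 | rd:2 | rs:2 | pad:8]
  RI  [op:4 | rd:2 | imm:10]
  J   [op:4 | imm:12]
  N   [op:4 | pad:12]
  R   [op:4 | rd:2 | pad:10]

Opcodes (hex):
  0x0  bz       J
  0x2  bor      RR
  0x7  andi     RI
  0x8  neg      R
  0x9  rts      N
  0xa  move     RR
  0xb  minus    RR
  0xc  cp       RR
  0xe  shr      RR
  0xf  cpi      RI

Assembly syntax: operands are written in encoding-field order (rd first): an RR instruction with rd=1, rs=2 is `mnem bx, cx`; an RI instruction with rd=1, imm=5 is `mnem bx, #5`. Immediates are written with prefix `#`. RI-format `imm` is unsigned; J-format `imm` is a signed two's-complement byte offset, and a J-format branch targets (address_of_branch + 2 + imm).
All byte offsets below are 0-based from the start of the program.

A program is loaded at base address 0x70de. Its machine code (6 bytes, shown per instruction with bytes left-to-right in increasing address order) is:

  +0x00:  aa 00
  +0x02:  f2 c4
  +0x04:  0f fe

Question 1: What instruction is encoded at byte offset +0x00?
move cx, cx

+0x00: aa 00 ⇒ word 0xaa00 (big)
  opcode bits[15:12]=0xa: move/RR
  rd: (w>>10)&0x3=0x2 → cx
  rs: (w>>8)&0x3=0x2 → cx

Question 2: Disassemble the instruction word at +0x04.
bz #-2

[04] 0f fe → 0x0ffe
  opcode bits[15:12]=0x0: bz/J
  imm@[11:0]=0xffe (s12→-2) ⇒ #-2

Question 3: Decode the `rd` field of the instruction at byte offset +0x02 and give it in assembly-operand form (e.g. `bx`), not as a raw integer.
[02] f2 c4 → 0xf2c4
  opcode bits[15:12]=0xf: cpi/RI
  [11:10] rd=0 = ax
  [9:0] imm=708 = #708

ax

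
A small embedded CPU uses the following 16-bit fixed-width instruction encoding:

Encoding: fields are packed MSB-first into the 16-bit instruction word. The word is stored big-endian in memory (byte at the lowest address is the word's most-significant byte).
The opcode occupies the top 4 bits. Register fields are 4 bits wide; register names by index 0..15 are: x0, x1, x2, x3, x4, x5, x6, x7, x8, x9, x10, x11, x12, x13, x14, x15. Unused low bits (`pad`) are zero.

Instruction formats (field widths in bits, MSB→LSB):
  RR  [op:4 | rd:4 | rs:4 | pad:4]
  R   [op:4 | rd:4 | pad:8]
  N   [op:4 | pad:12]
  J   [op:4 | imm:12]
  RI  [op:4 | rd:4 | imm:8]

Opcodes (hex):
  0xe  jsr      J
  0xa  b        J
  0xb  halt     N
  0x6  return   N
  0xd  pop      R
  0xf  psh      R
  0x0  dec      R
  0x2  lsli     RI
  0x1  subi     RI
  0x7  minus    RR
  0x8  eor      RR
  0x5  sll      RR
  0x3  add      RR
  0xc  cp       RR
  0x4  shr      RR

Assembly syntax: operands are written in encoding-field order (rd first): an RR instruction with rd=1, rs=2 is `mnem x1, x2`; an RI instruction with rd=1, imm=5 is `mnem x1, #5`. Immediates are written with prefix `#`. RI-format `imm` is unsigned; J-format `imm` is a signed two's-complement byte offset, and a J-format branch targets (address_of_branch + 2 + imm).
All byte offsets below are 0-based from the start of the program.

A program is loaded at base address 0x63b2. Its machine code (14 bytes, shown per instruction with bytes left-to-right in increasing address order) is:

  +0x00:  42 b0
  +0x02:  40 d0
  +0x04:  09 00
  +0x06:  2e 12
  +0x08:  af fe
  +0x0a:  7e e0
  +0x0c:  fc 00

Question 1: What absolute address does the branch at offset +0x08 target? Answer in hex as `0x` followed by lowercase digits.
off 0x08: read af fe as big → 0xaffe
  opcode bits[15:12]=0xa: b/J
  imm@[11:0]=0xffe (s12→-2) ⇒ #-2
  target = base 0x63b2 + off 0x08 + 2 + imm -2 = 0x63ba

0x63ba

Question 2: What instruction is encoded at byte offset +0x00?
shr x2, x11

off 0x00: read 42 b0 as big → 0x42b0
  top 4b → 0x4 → shr [RR]
  rd@[11:8]=0x2 ⇒ x2
  rs@[7:4]=0xb ⇒ x11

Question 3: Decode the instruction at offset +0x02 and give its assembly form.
shr x0, x13

+0x02: 40 d0 ⇒ word 0x40d0 (big)
  opcode bits[15:12]=0x4: shr/RR
  rd@[11:8]=0x0 ⇒ x0
  rs@[7:4]=0xd ⇒ x13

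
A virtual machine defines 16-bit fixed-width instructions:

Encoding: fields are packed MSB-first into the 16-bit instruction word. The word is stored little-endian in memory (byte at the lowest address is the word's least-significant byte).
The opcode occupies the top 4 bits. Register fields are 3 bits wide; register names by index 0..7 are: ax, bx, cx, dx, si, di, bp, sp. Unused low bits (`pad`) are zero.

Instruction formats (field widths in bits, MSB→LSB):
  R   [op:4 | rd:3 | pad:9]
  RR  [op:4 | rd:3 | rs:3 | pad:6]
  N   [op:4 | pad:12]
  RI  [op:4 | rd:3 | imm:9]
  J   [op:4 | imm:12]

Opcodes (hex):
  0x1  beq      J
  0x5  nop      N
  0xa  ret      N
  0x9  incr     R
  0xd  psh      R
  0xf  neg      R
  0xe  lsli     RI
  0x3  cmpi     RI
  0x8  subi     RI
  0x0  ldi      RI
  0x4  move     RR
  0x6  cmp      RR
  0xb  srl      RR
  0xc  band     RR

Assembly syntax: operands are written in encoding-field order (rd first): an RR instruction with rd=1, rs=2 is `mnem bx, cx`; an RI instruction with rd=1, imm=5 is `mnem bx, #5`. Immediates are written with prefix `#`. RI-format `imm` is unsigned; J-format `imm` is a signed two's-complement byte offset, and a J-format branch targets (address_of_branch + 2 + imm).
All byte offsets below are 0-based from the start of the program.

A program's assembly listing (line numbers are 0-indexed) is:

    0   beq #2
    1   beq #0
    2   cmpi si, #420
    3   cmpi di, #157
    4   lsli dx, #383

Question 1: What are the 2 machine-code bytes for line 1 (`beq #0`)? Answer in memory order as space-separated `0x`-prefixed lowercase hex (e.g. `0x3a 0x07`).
0x00 0x10

1. beq fields op=0x1:4|imm=0:12 → word 1000h → 00 10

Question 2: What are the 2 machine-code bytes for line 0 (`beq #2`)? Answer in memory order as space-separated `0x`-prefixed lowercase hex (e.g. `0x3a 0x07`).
0x02 0x10

line 0 (beq): pack op=0x1:4|imm=2:12 = 0x1002; little→ 02 10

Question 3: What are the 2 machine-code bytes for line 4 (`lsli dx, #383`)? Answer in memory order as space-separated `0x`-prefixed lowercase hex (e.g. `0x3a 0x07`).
4. lsli fields op=0xe:4|rd=3:3|imm=383:9 → word e77fh → 7f e7

0x7f 0xe7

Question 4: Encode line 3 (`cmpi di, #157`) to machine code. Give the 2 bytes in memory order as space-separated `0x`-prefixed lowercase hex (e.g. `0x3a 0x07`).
0x9d 0x3a

L3: cmpi op=0x3:4|rd=5:3|imm=157:9 ⇒ 0x3a9d ⇒ little 9d 3a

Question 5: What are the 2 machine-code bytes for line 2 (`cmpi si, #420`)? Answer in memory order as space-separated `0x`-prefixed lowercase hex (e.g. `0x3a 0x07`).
0xa4 0x39

2. cmpi fields op=0x3:4|rd=4:3|imm=420:9 → word 39a4h → a4 39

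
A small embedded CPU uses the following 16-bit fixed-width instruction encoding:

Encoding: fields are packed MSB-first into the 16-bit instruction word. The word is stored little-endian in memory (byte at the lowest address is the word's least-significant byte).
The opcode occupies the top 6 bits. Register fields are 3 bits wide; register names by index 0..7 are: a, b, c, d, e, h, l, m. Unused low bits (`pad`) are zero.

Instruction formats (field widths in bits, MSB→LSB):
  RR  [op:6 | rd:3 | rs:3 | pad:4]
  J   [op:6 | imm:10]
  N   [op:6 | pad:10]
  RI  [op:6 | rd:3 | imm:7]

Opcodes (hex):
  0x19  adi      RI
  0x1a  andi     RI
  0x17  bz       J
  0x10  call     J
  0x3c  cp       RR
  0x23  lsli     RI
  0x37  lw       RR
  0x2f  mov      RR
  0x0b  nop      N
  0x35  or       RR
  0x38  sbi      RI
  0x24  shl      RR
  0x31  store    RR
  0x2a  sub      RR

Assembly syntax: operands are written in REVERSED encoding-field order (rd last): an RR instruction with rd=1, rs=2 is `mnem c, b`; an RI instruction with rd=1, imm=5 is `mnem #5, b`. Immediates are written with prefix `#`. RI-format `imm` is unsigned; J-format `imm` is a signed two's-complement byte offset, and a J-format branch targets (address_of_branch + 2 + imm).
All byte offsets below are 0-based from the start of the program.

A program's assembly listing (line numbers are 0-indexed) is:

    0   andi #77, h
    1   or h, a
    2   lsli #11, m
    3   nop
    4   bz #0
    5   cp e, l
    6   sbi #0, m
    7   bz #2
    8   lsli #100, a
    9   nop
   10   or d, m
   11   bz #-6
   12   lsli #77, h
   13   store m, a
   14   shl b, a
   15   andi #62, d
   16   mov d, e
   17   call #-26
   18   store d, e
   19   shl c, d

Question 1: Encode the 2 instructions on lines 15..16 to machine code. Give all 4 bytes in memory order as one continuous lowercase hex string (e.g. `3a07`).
line 15 (andi): pack op=0x1a:6|rd=3:3|imm=62:7 = 0x69be; little→ be 69
line 16 (mov): pack op=0x2f:6|rd=4:3|rs=3:3|pad=0:4 = 0xbe30; little→ 30 be

be6930be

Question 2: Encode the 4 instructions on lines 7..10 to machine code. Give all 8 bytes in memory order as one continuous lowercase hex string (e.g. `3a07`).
7. bz fields op=0x17:6|imm=2:10 → word 5c02h → 02 5c
8. lsli fields op=0x23:6|rd=0:3|imm=100:7 → word 8c64h → 64 8c
9. nop fields op=0xb:6|pad=0:10 → word 2c00h → 00 2c
10. or fields op=0x35:6|rd=7:3|rs=3:3|pad=0:4 → word d7b0h → b0 d7

025c648c002cb0d7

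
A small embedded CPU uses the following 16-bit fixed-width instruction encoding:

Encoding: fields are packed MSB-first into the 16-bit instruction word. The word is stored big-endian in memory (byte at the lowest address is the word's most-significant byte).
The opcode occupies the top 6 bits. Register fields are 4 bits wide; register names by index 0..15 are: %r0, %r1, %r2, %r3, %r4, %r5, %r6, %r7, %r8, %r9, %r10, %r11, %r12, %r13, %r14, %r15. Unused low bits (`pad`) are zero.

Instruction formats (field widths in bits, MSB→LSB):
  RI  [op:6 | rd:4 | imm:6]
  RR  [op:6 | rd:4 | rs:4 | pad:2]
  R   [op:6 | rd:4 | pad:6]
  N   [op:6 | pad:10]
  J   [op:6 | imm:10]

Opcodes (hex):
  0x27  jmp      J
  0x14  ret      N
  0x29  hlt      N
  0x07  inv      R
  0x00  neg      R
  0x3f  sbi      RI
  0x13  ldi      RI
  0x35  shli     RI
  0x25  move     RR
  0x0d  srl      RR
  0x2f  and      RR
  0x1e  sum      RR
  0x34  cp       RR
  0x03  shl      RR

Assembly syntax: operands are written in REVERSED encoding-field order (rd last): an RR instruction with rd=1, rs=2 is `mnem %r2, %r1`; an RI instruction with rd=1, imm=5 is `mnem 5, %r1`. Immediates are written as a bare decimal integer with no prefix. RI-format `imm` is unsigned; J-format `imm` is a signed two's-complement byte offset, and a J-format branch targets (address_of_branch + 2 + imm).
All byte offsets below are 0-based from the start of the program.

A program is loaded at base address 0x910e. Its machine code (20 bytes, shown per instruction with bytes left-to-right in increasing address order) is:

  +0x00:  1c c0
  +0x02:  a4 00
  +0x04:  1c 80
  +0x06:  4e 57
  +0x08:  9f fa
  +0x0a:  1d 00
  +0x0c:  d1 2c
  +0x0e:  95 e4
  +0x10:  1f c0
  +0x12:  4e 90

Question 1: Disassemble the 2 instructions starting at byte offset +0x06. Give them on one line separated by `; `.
ldi 23, %r9; jmp -6

@+06  big-endian(4e 57) = 0x4e57
  op=0x4e57>>10=0x13 ⇒ ldi (RI)
  rd: (w>>6)&0xf=0x9 → %r9
  imm: (w>>0)&0x3f=0x17 → 23
@+08  big-endian(9f fa) = 0x9ffa
  op=0x9ffa>>10=0x27 ⇒ jmp (J)
  imm: (w>>0)&0x3ff=0x3fa (s10→-6) → -6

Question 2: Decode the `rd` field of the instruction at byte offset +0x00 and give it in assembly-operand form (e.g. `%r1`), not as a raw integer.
off 0x00: read 1c c0 as big → 0x1cc0
  opcode bits[15:10]=0x7: inv/R
  rd@[9:6]=0x3 ⇒ %r3

%r3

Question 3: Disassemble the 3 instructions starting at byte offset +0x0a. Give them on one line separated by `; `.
[0a] 1d 00 → 0x1d00
  top 6b → 0x7 → inv [R]
  rd@[9:6]=0x4 ⇒ %r4
[0c] d1 2c → 0xd12c
  top 6b → 0x34 → cp [RR]
  rd@[9:6]=0x4 ⇒ %r4
  rs@[5:2]=0xb ⇒ %r11
[0e] 95 e4 → 0x95e4
  top 6b → 0x25 → move [RR]
  rd@[9:6]=0x7 ⇒ %r7
  rs@[5:2]=0x9 ⇒ %r9

inv %r4; cp %r11, %r4; move %r9, %r7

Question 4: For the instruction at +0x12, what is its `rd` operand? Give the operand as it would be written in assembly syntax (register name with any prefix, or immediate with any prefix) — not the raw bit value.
[12] 4e 90 → 0x4e90
  op=0x4e90>>10=0x13 ⇒ ldi (RI)
  rd: (w>>6)&0xf=0xa → %r10
  imm: (w>>0)&0x3f=0x10 → 16

%r10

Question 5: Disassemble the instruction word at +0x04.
off 0x04: read 1c 80 as big → 0x1c80
  op=0x1c80>>10=0x7 ⇒ inv (R)
  rd: (w>>6)&0xf=0x2 → %r2

inv %r2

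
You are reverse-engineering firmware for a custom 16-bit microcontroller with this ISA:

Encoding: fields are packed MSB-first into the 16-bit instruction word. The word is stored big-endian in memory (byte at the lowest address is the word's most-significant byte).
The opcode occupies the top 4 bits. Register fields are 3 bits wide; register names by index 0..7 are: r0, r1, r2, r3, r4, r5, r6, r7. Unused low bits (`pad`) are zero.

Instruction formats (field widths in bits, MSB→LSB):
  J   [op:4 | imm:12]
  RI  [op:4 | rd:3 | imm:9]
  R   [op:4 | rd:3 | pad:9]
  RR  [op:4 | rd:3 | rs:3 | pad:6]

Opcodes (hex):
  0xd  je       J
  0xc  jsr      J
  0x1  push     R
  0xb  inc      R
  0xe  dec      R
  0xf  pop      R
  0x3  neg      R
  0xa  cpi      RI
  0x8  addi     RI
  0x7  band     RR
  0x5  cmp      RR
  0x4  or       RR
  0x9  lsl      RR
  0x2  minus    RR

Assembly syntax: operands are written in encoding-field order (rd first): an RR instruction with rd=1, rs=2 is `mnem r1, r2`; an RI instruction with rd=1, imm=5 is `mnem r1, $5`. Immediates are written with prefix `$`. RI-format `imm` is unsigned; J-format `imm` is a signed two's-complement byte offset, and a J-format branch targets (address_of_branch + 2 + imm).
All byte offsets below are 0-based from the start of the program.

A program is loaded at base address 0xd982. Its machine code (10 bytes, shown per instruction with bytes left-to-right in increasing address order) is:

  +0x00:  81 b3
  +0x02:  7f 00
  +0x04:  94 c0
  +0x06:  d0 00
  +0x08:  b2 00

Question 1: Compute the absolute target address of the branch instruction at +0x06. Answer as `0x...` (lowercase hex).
0xd98a

off 0x06: read d0 00 as big → 0xd000
  top 4b → 0xd → je [J]
  imm: (w>>0)&0xfff=0x0 → $0
  target = base 0xd982 + off 0x06 + 2 + imm 0 = 0xd98a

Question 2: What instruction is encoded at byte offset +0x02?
band r7, r4

+0x02: 7f 00 ⇒ word 0x7f00 (big)
  top 4b → 0x7 → band [RR]
  rd@[11:9]=0x7 ⇒ r7
  rs@[8:6]=0x4 ⇒ r4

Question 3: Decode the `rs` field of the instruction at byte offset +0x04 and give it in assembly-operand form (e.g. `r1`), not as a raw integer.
r3

+0x04: 94 c0 ⇒ word 0x94c0 (big)
  top 4b → 0x9 → lsl [RR]
  rd@[11:9]=0x2 ⇒ r2
  rs@[8:6]=0x3 ⇒ r3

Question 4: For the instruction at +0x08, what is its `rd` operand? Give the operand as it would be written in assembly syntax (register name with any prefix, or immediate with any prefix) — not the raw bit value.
r1

[08] b2 00 → 0xb200
  op=0xb200>>12=0xb ⇒ inc (R)
  [11:9] rd=1 = r1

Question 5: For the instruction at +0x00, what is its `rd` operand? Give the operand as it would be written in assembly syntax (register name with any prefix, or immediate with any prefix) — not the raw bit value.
r0

@+00  big-endian(81 b3) = 0x81b3
  op=0x81b3>>12=0x8 ⇒ addi (RI)
  [11:9] rd=0 = r0
  [8:0] imm=435 = $435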